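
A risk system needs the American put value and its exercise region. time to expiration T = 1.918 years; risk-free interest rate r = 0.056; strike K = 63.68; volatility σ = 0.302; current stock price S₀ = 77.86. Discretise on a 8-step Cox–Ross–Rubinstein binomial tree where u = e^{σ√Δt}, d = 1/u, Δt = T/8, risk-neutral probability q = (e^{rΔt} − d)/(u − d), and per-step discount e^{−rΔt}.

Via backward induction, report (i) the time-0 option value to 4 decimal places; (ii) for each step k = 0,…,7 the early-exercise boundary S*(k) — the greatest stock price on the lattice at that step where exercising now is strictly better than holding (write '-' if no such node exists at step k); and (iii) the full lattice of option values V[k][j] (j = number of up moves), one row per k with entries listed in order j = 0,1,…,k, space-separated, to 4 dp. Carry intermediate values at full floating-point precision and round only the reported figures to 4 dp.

price = 4.2015
boundary = - - - - 43.0957 37.1719 43.0957 49.9637
tree:
4.2015
6.5386 2.0553
9.9065 3.4589 0.7541
14.5442 5.6895 1.3958 0.1541
20.5843 9.0958 2.5501 0.3179 0.0000
26.5081 14.0193 4.5813 0.6557 0.0000 0.0000
31.6177 20.5843 8.0498 1.3524 0.0000 0.0000 0.0000
36.0250 26.5081 13.7163 2.7895 0.0000 0.0000 0.0000 0.0000
39.8264 31.6177 20.5843 5.7539 0.0000 0.0000 0.0000 0.0000 0.0000

Δt=0.23975, u=1.15936, d=0.86254, q=0.50864, disc=e^(-rΔt)=0.98666
k=8 terminal: V=max(K-S,0) → 39.8264 31.6177 20.5843 5.7539 0.0000 0.0000 0.0000 0.0000 0.0000
k=7: j=0 S=27.6550 intr=36.0250 cont=35.1757 V=36.0250[EX]; j=1 S=37.1719 intr=26.5081 cont=25.6589 V=26.5081[EX]; j=2 S=49.9637 intr=13.7163 cont=12.8671 V=13.7163[EX]; j=3 S=67.1575 intr=0.0000 cont=2.7895 V=2.7895[hold]; j=4 S=90.2681 intr=0.0000 cont=0.0000 V=0.0000[hold]; j=5 S=121.3318 intr=0.0000 cont=0.0000 V=0.0000[hold]; j=6 S=163.0852 intr=0.0000 cont=0.0000 V=0.0000[hold]; j=7 S=219.2071 intr=0.0000 cont=0.0000 V=0.0000[hold]  S*(7)=49.9637
k=6: j=0 S=32.0623 intr=31.6177 cont=30.7685 V=31.6177[EX]; j=1 S=43.0957 intr=20.5843 cont=19.7350 V=20.5843[EX]; j=2 S=57.9261 intr=5.7539 cont=8.0498 V=8.0498[hold]; j=3 S=77.8600 intr=0.0000 cont=1.3524 V=1.3524[hold]; j=4 S=104.6537 intr=0.0000 cont=0.0000 V=0.0000[hold]; j=5 S=140.6678 intr=0.0000 cont=0.0000 V=0.0000[hold]; j=6 S=189.0752 intr=0.0000 cont=0.0000 V=0.0000[hold]  S*(6)=43.0957
k=5: j=0 S=37.1719 intr=26.5081 cont=25.6589 V=26.5081[EX]; j=1 S=49.9637 intr=13.7163 cont=14.0193 V=14.0193[hold]; j=2 S=67.1575 intr=0.0000 cont=4.5813 V=4.5813[hold]; j=3 S=90.2681 intr=0.0000 cont=0.6557 V=0.6557[hold]; j=4 S=121.3318 intr=0.0000 cont=0.0000 V=0.0000[hold]; j=5 S=163.0852 intr=0.0000 cont=0.0000 V=0.0000[hold]  S*(5)=37.1719
k=4: j=0 S=43.0957 intr=20.5843 cont=19.8870 V=20.5843[EX]; j=1 S=57.9261 intr=5.7539 cont=9.0958 V=9.0958[hold]; j=2 S=77.8600 intr=0.0000 cont=2.5501 V=2.5501[hold]; j=3 S=104.6537 intr=0.0000 cont=0.3179 V=0.3179[hold]; j=4 S=140.6678 intr=0.0000 cont=0.0000 V=0.0000[hold]  S*(4)=43.0957
k=3: j=0 S=49.9637 intr=13.7163 cont=14.5442 V=14.5442[hold]; j=1 S=67.1575 intr=0.0000 cont=5.6895 V=5.6895[hold]; j=2 S=90.2681 intr=0.0000 cont=1.3958 V=1.3958[hold]; j=3 S=121.3318 intr=0.0000 cont=0.1541 V=0.1541[hold]  S*(3)=-
k=2: j=0 S=57.9261 intr=5.7539 cont=9.9065 V=9.9065[hold]; j=1 S=77.8600 intr=0.0000 cont=3.4589 V=3.4589[hold]; j=2 S=104.6537 intr=0.0000 cont=0.7541 V=0.7541[hold]  S*(2)=-
k=1: j=0 S=67.1575 intr=0.0000 cont=6.5386 V=6.5386[hold]; j=1 S=90.2681 intr=0.0000 cont=2.0553 V=2.0553[hold]  S*(1)=-
k=0: j=0 S=77.8600 intr=0.0000 cont=4.2015 V=4.2015[hold]  S*(0)=-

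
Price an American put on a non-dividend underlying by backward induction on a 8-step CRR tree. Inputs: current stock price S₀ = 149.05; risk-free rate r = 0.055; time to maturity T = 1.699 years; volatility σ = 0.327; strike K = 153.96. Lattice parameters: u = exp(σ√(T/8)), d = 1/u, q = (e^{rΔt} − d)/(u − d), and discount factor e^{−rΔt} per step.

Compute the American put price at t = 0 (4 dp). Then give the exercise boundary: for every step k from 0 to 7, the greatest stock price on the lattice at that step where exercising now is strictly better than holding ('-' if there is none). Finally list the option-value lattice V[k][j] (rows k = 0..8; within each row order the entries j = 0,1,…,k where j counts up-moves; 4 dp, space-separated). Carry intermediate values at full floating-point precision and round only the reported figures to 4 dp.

Δt=0.21238  u=1.16264  d=0.86011  q=0.50123  discount=0.98839
step 8 (expiry): payoffs max(K−S,0) = 109.3160 93.6130 72.3868 43.6945 4.9100 0.0000 0.0000 0.0000 0.0000
step 7: (k=7,j=0): S=51.9050, (K−S)⁺=102.0550, hold=100.2671 ⇒ V=102.0550 exercise | (k=7,j=1): S=70.1619, (K−S)⁺=83.7981, hold=82.0102 ⇒ V=83.7981 exercise | (k=7,j=2): S=94.8405, (K−S)⁺=59.1195, hold=57.3316 ⇒ V=59.1195 exercise | (k=7,j=3): S=128.1994, (K−S)⁺=25.7606, hold=23.9727 ⇒ V=25.7606 exercise | (k=7,j=4): S=173.2918, (K−S)⁺=0.0000, hold=2.4205 ⇒ V=2.4205 continue | (k=7,j=5): S=234.2450, (K−S)⁺=0.0000, hold=0.0000 ⇒ V=0.0000 continue | (k=7,j=6): S=316.6376, (K−S)⁺=0.0000, hold=0.0000 ⇒ V=0.0000 continue | (k=7,j=7): S=428.0107, (K−S)⁺=0.0000, hold=0.0000 ⇒ V=0.0000 continue  boundary S*=128.1994
step 6: (k=6,j=0): S=60.3470, (K−S)⁺=93.6130, hold=91.8252 ⇒ V=93.6130 exercise | (k=6,j=1): S=81.5732, (K−S)⁺=72.3868, hold=70.5989 ⇒ V=72.3868 exercise | (k=6,j=2): S=110.2655, (K−S)⁺=43.6945, hold=41.9066 ⇒ V=43.6945 exercise | (k=6,j=3): S=149.0500, (K−S)⁺=4.9100, hold=13.8985 ⇒ V=13.8985 continue | (k=6,j=4): S=201.4764, (K−S)⁺=0.0000, hold=1.1932 ⇒ V=1.1932 continue | (k=6,j=5): S=272.3431, (K−S)⁺=0.0000, hold=0.0000 ⇒ V=0.0000 continue | (k=6,j=6): S=368.1362, (K−S)⁺=0.0000, hold=0.0000 ⇒ V=0.0000 continue  boundary S*=110.2655
step 5: (k=5,j=0): S=70.1619, (K−S)⁺=83.7981, hold=82.0102 ⇒ V=83.7981 exercise | (k=5,j=1): S=94.8405, (K−S)⁺=59.1195, hold=57.3316 ⇒ V=59.1195 exercise | (k=5,j=2): S=128.1994, (K−S)⁺=25.7606, hold=28.4258 ⇒ V=28.4258 continue | (k=5,j=3): S=173.2918, (K−S)⁺=0.0000, hold=7.4428 ⇒ V=7.4428 continue | (k=5,j=4): S=234.2450, (K−S)⁺=0.0000, hold=0.5882 ⇒ V=0.5882 continue | (k=5,j=5): S=316.6376, (K−S)⁺=0.0000, hold=0.0000 ⇒ V=0.0000 continue  boundary S*=94.8405
step 4: (k=4,j=0): S=81.5732, (K−S)⁺=72.3868, hold=70.5989 ⇒ V=72.3868 exercise | (k=4,j=1): S=110.2655, (K−S)⁺=43.6945, hold=43.2269 ⇒ V=43.6945 exercise | (k=4,j=2): S=149.0500, (K−S)⁺=4.9100, hold=17.7004 ⇒ V=17.7004 continue | (k=4,j=3): S=201.4764, (K−S)⁺=0.0000, hold=3.9605 ⇒ V=3.9605 continue | (k=4,j=4): S=272.3431, (K−S)⁺=0.0000, hold=0.2900 ⇒ V=0.2900 continue  boundary S*=110.2655
step 3: (k=3,j=0): S=94.8405, (K−S)⁺=59.1195, hold=57.3316 ⇒ V=59.1195 exercise | (k=3,j=1): S=128.1994, (K−S)⁺=25.7606, hold=30.3093 ⇒ V=30.3093 continue | (k=3,j=2): S=173.2918, (K−S)⁺=0.0000, hold=10.6879 ⇒ V=10.6879 continue | (k=3,j=3): S=234.2450, (K−S)⁺=0.0000, hold=2.0961 ⇒ V=2.0961 continue  boundary S*=94.8405
step 2: (k=2,j=0): S=110.2655, (K−S)⁺=43.6945, hold=44.1600 ⇒ V=44.1600 continue | (k=2,j=1): S=149.0500, (K−S)⁺=4.9100, hold=20.2367 ⇒ V=20.2367 continue | (k=2,j=2): S=201.4764, (K−S)⁺=0.0000, hold=6.3073 ⇒ V=6.3073 continue  boundary S*=-
step 1: (k=1,j=0): S=128.1994, (K−S)⁺=25.7606, hold=31.7953 ⇒ V=31.7953 continue | (k=1,j=1): S=173.2918, (K−S)⁺=0.0000, hold=13.1009 ⇒ V=13.1009 continue  boundary S*=-
step 0: (k=0,j=0): S=149.0500, (K−S)⁺=4.9100, hold=22.1646 ⇒ V=22.1646 continue  boundary S*=-

price = 22.1646
boundary = - - - 94.8405 110.2655 94.8405 110.2655 128.1994
tree:
22.1646
31.7953 13.1009
44.1600 20.2367 6.3073
59.1195 30.3093 10.6879 2.0961
72.3868 43.6945 17.7004 3.9605 0.2900
83.7981 59.1195 28.4258 7.4428 0.5882 0.0000
93.6130 72.3868 43.6945 13.8985 1.1932 0.0000 0.0000
102.0550 83.7981 59.1195 25.7606 2.4205 0.0000 0.0000 0.0000
109.3160 93.6130 72.3868 43.6945 4.9100 0.0000 0.0000 0.0000 0.0000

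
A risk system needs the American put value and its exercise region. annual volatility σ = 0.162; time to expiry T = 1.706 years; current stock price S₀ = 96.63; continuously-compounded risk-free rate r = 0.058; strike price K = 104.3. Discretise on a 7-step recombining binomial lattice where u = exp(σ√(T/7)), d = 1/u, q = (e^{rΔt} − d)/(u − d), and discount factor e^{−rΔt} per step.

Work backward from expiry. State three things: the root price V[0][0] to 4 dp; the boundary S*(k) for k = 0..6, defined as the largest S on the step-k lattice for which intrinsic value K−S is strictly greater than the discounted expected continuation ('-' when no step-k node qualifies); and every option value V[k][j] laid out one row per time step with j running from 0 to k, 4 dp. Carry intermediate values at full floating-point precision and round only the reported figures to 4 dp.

price = 9.1956
boundary = - 89.2029 82.3467 89.2029 82.3467 89.2029 96.6300
tree:
9.1956
15.0971 4.9542
21.9533 8.8184 2.1502
28.2825 15.0971 4.2817 0.5889
34.1253 21.9533 8.2453 1.3856 0.0000
39.5190 28.2825 15.0971 3.2599 0.0000 0.0000
44.4981 34.1253 21.9533 7.6700 0.0000 0.0000 0.0000
49.0945 39.5190 28.2825 15.0971 0.0000 0.0000 0.0000 0.0000

Δt=0.24371  u=1.08326  d=0.92314  q=0.56892  discount=0.98596
step 7 (expiry): payoffs max(K−S,0) = 49.0945 39.5190 28.2825 15.0971 0.0000 0.0000 0.0000 0.0000
step 6: (k=6,j=0): S=59.8019, (K−S)⁺=44.4981, hold=43.0341 ⇒ V=44.4981 exercise | (k=6,j=1): S=70.1747, (K−S)⁺=34.1253, hold=32.6613 ⇒ V=34.1253 exercise | (k=6,j=2): S=82.3467, (K−S)⁺=21.9533, hold=20.4893 ⇒ V=21.9533 exercise | (k=6,j=3): S=96.6300, (K−S)⁺=7.6700, hold=6.4166 ⇒ V=7.6700 exercise | (k=6,j=4): S=113.3907, (K−S)⁺=0.0000, hold=0.0000 ⇒ V=0.0000 continue | (k=6,j=5): S=133.0587, (K−S)⁺=0.0000, hold=0.0000 ⇒ V=0.0000 continue | (k=6,j=6): S=156.1381, (K−S)⁺=0.0000, hold=0.0000 ⇒ V=0.0000 continue  boundary S*=96.6300
step 5: (k=5,j=0): S=64.7810, (K−S)⁺=39.5190, hold=38.0550 ⇒ V=39.5190 exercise | (k=5,j=1): S=76.0175, (K−S)⁺=28.2825, hold=26.8185 ⇒ V=28.2825 exercise | (k=5,j=2): S=89.2029, (K−S)⁺=15.0971, hold=13.6331 ⇒ V=15.0971 exercise | (k=5,j=3): S=104.6754, (K−S)⁺=0.0000, hold=3.2599 ⇒ V=3.2599 continue | (k=5,j=4): S=122.8317, (K−S)⁺=0.0000, hold=0.0000 ⇒ V=0.0000 continue | (k=5,j=5): S=144.1372, (K−S)⁺=0.0000, hold=0.0000 ⇒ V=0.0000 continue  boundary S*=89.2029
step 4: (k=4,j=0): S=70.1747, (K−S)⁺=34.1253, hold=32.6613 ⇒ V=34.1253 exercise | (k=4,j=1): S=82.3467, (K−S)⁺=21.9533, hold=20.4893 ⇒ V=21.9533 exercise | (k=4,j=2): S=96.6300, (K−S)⁺=7.6700, hold=8.2453 ⇒ V=8.2453 continue | (k=4,j=3): S=113.3907, (K−S)⁺=0.0000, hold=1.3856 ⇒ V=1.3856 continue | (k=4,j=4): S=133.0587, (K−S)⁺=0.0000, hold=0.0000 ⇒ V=0.0000 continue  boundary S*=82.3467
step 3: (k=3,j=0): S=76.0175, (K−S)⁺=28.2825, hold=26.8185 ⇒ V=28.2825 exercise | (k=3,j=1): S=89.2029, (K−S)⁺=15.0971, hold=13.9558 ⇒ V=15.0971 exercise | (k=3,j=2): S=104.6754, (K−S)⁺=0.0000, hold=4.2817 ⇒ V=4.2817 continue | (k=3,j=3): S=122.8317, (K−S)⁺=0.0000, hold=0.5889 ⇒ V=0.5889 continue  boundary S*=89.2029
step 2: (k=2,j=0): S=82.3467, (K−S)⁺=21.9533, hold=20.4893 ⇒ V=21.9533 exercise | (k=2,j=1): S=96.6300, (K−S)⁺=7.6700, hold=8.8184 ⇒ V=8.8184 continue | (k=2,j=2): S=113.3907, (K−S)⁺=0.0000, hold=2.1502 ⇒ V=2.1502 continue  boundary S*=82.3467
step 1: (k=1,j=0): S=89.2029, (K−S)⁺=15.0971, hold=14.2773 ⇒ V=15.0971 exercise | (k=1,j=1): S=104.6754, (K−S)⁺=0.0000, hold=4.9542 ⇒ V=4.9542 continue  boundary S*=89.2029
step 0: (k=0,j=0): S=96.6300, (K−S)⁺=7.6700, hold=9.1956 ⇒ V=9.1956 continue  boundary S*=-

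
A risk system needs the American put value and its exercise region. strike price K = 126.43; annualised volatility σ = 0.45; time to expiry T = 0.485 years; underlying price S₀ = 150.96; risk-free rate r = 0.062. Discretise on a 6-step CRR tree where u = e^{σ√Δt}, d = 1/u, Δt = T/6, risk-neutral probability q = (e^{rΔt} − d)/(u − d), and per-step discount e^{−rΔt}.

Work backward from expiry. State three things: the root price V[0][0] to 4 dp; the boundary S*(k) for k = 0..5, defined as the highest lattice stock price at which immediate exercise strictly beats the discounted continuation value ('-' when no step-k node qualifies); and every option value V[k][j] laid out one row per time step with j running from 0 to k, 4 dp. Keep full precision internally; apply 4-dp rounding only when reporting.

price = 7.0386
boundary = - - - - 90.4913 102.8420
tree:
7.0386
11.0984 2.8454
17.0425 4.9674 0.6452
25.3025 8.5393 1.2655 0.0000
35.9387 14.3878 2.4824 0.0000 0.0000
46.8062 23.5880 4.8694 0.0000 0.0000 0.0000
56.3686 35.9387 9.5516 0.0000 0.0000 0.0000 0.0000

params: Δt=0.08083 u=1.13649 d=0.87991 q=0.48764 e^(-rΔt)=0.99500
t_6 payoffs: 56.3686 35.9387 9.5516 0.0000 0.0000 0.0000 0.0000
t_5: node(5,0) S=79.6238 payoff=46.8062 vs cont=46.1742 → 46.8062 [stop]  node(5,1) S=102.8420 payoff=23.5880 vs cont=22.9560 → 23.5880 [stop]  node(5,2) S=132.8306 payoff=0.0000 vs cont=4.8694 → 4.8694 [wait]  node(5,3) S=171.5638 payoff=0.0000 vs cont=0.0000 → 0.0000 [wait]  node(5,4) S=221.5916 payoff=0.0000 vs cont=0.0000 → 0.0000 [wait]  node(5,5) S=286.2075 payoff=0.0000 vs cont=0.0000 → 0.0000 [wait]  ⇒ S*(5)=102.8420
t_4: node(4,0) S=90.4913 payoff=35.9387 vs cont=35.3067 → 35.9387 [stop]  node(4,1) S=116.8784 payoff=9.5516 vs cont=14.3878 → 14.3878 [wait]  node(4,2) S=150.9600 payoff=0.0000 vs cont=2.4824 → 2.4824 [wait]  node(4,3) S=194.9798 payoff=0.0000 vs cont=0.0000 → 0.0000 [wait]  node(4,4) S=251.8356 payoff=0.0000 vs cont=0.0000 → 0.0000 [wait]  ⇒ S*(4)=90.4913
t_3: node(3,0) S=102.8420 payoff=23.5880 vs cont=25.3025 → 25.3025 [wait]  node(3,1) S=132.8306 payoff=0.0000 vs cont=8.5393 → 8.5393 [wait]  node(3,2) S=171.5638 payoff=0.0000 vs cont=1.2655 → 1.2655 [wait]  node(3,3) S=221.5916 payoff=0.0000 vs cont=0.0000 → 0.0000 [wait]  ⇒ S*(3)=-
t_2: node(2,0) S=116.8784 payoff=9.5516 vs cont=17.0425 → 17.0425 [wait]  node(2,1) S=150.9600 payoff=0.0000 vs cont=4.9674 → 4.9674 [wait]  node(2,2) S=194.9798 payoff=0.0000 vs cont=0.6452 → 0.6452 [wait]  ⇒ S*(2)=-
t_1: node(1,0) S=132.8306 payoff=0.0000 vs cont=11.0984 → 11.0984 [wait]  node(1,1) S=171.5638 payoff=0.0000 vs cont=2.8454 → 2.8454 [wait]  ⇒ S*(1)=-
t_0: node(0,0) S=150.9600 payoff=0.0000 vs cont=7.0386 → 7.0386 [wait]  ⇒ S*(0)=-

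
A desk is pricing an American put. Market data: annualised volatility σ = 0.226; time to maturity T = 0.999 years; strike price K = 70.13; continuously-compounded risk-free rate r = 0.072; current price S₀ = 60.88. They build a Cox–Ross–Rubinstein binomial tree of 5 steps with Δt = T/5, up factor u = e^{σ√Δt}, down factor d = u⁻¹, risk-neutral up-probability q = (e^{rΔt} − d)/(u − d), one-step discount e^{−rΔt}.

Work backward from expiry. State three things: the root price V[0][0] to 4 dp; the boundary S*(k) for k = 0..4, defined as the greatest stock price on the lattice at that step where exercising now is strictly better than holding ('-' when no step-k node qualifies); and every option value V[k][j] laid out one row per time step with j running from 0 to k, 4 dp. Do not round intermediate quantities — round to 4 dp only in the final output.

price = 9.7112
boundary = - 55.0304 49.7428 55.0304 60.8800
tree:
9.7112
15.0996 5.4948
20.3872 9.3399 2.4480
25.1667 15.0996 4.8054 0.5556
29.4870 20.3872 9.2500 1.2425 0.0000
33.3922 25.1667 15.0996 2.7785 0.0000 0.0000

Δt=0.19980, u=1.10630, d=0.90392, q=0.54636, disc=e^(-rΔt)=0.98572
k=5 terminal: V=max(K-S,0) → 33.3922 25.1667 15.0996 2.7785 0.0000 0.0000
k=4: j=0 S=40.6430 intr=29.4870 cont=28.4854 V=29.4870[EX]; j=1 S=49.7428 intr=20.3872 cont=19.3856 V=20.3872[EX]; j=2 S=60.8800 intr=9.2500 cont=8.2484 V=9.2500[EX]; j=3 S=74.5108 intr=0.0000 cont=1.2425 V=1.2425[hold]; j=4 S=91.1935 intr=0.0000 cont=0.0000 V=0.0000[hold]  S*(4)=60.8800
k=3: j=0 S=44.9633 intr=25.1667 cont=24.1651 V=25.1667[EX]; j=1 S=55.0304 intr=15.0996 cont=14.0980 V=15.0996[EX]; j=2 S=67.3515 intr=2.7785 cont=4.8054 V=4.8054[hold]; j=3 S=82.4312 intr=0.0000 cont=0.5556 V=0.5556[hold]  S*(3)=55.0304
k=2: j=0 S=49.7428 intr=20.3872 cont=19.3856 V=20.3872[EX]; j=1 S=60.8800 intr=9.2500 cont=9.3399 V=9.3399[hold]; j=2 S=74.5108 intr=0.0000 cont=2.4480 V=2.4480[hold]  S*(2)=49.7428
k=1: j=0 S=55.0304 intr=15.0996 cont=14.1464 V=15.0996[EX]; j=1 S=67.3515 intr=2.7785 cont=5.4948 V=5.4948[hold]  S*(1)=55.0304
k=0: j=0 S=60.8800 intr=9.2500 cont=9.7112 V=9.7112[hold]  S*(0)=-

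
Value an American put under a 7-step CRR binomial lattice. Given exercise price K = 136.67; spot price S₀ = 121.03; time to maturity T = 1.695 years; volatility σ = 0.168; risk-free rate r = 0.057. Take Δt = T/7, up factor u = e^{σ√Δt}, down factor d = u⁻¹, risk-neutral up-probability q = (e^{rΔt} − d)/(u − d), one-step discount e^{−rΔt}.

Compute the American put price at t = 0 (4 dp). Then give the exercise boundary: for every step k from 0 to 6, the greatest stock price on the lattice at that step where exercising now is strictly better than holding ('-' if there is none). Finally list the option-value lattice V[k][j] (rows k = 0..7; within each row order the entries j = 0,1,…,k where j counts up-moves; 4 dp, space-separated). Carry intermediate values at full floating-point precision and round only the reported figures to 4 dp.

price = 16.1858
boundary = - 111.4269 102.5858 111.4269 121.0300 111.4269 121.0300
tree:
16.1858
25.2431 9.5636
34.0842 15.8420 4.9323
42.2238 25.2431 8.9448 1.9434
49.7176 34.0842 15.6400 3.9752 0.4162
56.6168 42.2238 25.2431 7.9828 0.9664 0.0000
62.9686 49.7176 34.0842 15.6400 2.2437 0.0000 0.0000
68.8164 56.6168 42.2238 25.2431 5.2093 0.0000 0.0000 0.0000

Δt=0.24214  u=1.08618  d=0.92066  q=0.56331  discount=0.98629
step 7 (expiry): payoffs max(K−S,0) = 68.8164 56.6168 42.2238 25.2431 5.2093 0.0000 0.0000 0.0000
step 6: (k=6,j=0): S=73.7014, (K−S)⁺=62.9686, hold=61.0952 ⇒ V=62.9686 exercise | (k=6,j=1): S=86.9524, (K−S)⁺=49.7176, hold=47.8442 ⇒ V=49.7176 exercise | (k=6,j=2): S=102.5858, (K−S)⁺=34.0842, hold=32.2108 ⇒ V=34.0842 exercise | (k=6,j=3): S=121.0300, (K−S)⁺=15.6400, hold=13.7666 ⇒ V=15.6400 exercise | (k=6,j=4): S=142.7903, (K−S)⁺=0.0000, hold=2.2437 ⇒ V=2.2437 continue | (k=6,j=5): S=168.4630, (K−S)⁺=0.0000, hold=0.0000 ⇒ V=0.0000 continue | (k=6,j=6): S=198.7515, (K−S)⁺=0.0000, hold=0.0000 ⇒ V=0.0000 continue  boundary S*=121.0300
step 5: (k=5,j=0): S=80.0532, (K−S)⁺=56.6168, hold=54.7434 ⇒ V=56.6168 exercise | (k=5,j=1): S=94.4462, (K−S)⁺=42.2238, hold=40.3504 ⇒ V=42.2238 exercise | (k=5,j=2): S=111.4269, (K−S)⁺=25.2431, hold=23.3697 ⇒ V=25.2431 exercise | (k=5,j=3): S=131.4607, (K−S)⁺=5.2093, hold=7.9828 ⇒ V=7.9828 continue | (k=5,j=4): S=155.0964, (K−S)⁺=0.0000, hold=0.9664 ⇒ V=0.9664 continue | (k=5,j=5): S=182.9816, (K−S)⁺=0.0000, hold=0.0000 ⇒ V=0.0000 continue  boundary S*=111.4269
step 4: (k=4,j=0): S=86.9524, (K−S)⁺=49.7176, hold=47.8442 ⇒ V=49.7176 exercise | (k=4,j=1): S=102.5858, (K−S)⁺=34.0842, hold=32.2108 ⇒ V=34.0842 exercise | (k=4,j=2): S=121.0300, (K−S)⁺=15.6400, hold=15.3076 ⇒ V=15.6400 exercise | (k=4,j=3): S=142.7903, (K−S)⁺=0.0000, hold=3.9752 ⇒ V=3.9752 continue | (k=4,j=4): S=168.4630, (K−S)⁺=0.0000, hold=0.4162 ⇒ V=0.4162 continue  boundary S*=121.0300
step 3: (k=3,j=0): S=94.4462, (K−S)⁺=42.2238, hold=40.3504 ⇒ V=42.2238 exercise | (k=3,j=1): S=111.4269, (K−S)⁺=25.2431, hold=23.3697 ⇒ V=25.2431 exercise | (k=3,j=2): S=131.4607, (K−S)⁺=5.2093, hold=8.9448 ⇒ V=8.9448 continue | (k=3,j=3): S=155.0964, (K−S)⁺=0.0000, hold=1.9434 ⇒ V=1.9434 continue  boundary S*=111.4269
step 2: (k=2,j=0): S=102.5858, (K−S)⁺=34.0842, hold=32.2108 ⇒ V=34.0842 exercise | (k=2,j=1): S=121.0300, (K−S)⁺=15.6400, hold=15.8420 ⇒ V=15.8420 continue | (k=2,j=2): S=142.7903, (K−S)⁺=0.0000, hold=4.9323 ⇒ V=4.9323 continue  boundary S*=102.5858
step 1: (k=1,j=0): S=111.4269, (K−S)⁺=25.2431, hold=23.4819 ⇒ V=25.2431 exercise | (k=1,j=1): S=131.4607, (K−S)⁺=5.2093, hold=9.5636 ⇒ V=9.5636 continue  boundary S*=111.4269
step 0: (k=0,j=0): S=121.0300, (K−S)⁺=15.6400, hold=16.1858 ⇒ V=16.1858 continue  boundary S*=-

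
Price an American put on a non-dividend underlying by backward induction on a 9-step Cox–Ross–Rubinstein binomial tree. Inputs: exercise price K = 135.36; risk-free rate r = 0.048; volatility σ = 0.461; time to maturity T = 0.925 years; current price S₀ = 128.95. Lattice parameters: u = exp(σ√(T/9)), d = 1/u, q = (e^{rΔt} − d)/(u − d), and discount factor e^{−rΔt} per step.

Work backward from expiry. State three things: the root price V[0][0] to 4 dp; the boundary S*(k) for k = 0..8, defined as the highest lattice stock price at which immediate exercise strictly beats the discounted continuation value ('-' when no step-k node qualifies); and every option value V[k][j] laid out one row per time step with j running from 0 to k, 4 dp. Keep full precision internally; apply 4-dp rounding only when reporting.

Δt=0.10278  u=1.15927  d=0.86261  q=0.47979  discount=0.99508
step 9 (expiry): payoffs max(K−S,0) = 101.2600 89.5326 73.7721 52.5914 24.1264 0.0000 0.0000 0.0000 0.0000 0.0000
step 8: (k=8,j=0): S=39.5312, (K−S)⁺=95.8288, hold=95.1627 ⇒ V=95.8288 exercise | (k=8,j=1): S=53.1264, (K−S)⁺=82.2336, hold=81.5675 ⇒ V=82.2336 exercise | (k=8,j=2): S=71.3971, (K−S)⁺=63.9629, hold=63.2968 ⇒ V=63.9629 exercise | (k=8,j=3): S=95.9513, (K−S)⁺=39.4087, hold=38.7425 ⇒ V=39.4087 exercise | (k=8,j=4): S=128.9500, (K−S)⁺=6.4100, hold=12.4890 ⇒ V=12.4890 continue | (k=8,j=5): S=173.2973, (K−S)⁺=0.0000, hold=0.0000 ⇒ V=0.0000 continue | (k=8,j=6): S=232.8960, (K−S)⁺=0.0000, hold=0.0000 ⇒ V=0.0000 continue | (k=8,j=7): S=312.9915, (K−S)⁺=0.0000, hold=0.0000 ⇒ V=0.0000 continue | (k=8,j=8): S=420.6326, (K−S)⁺=0.0000, hold=0.0000 ⇒ V=0.0000 continue  boundary S*=95.9513
step 7: (k=7,j=0): S=45.8274, (K−S)⁺=89.5326, hold=88.8665 ⇒ V=89.5326 exercise | (k=7,j=1): S=61.5879, (K−S)⁺=73.7721, hold=73.1060 ⇒ V=73.7721 exercise | (k=7,j=2): S=82.7686, (K−S)⁺=52.5914, hold=51.9252 ⇒ V=52.5914 exercise | (k=7,j=3): S=111.2336, (K−S)⁺=24.1264, hold=26.3625 ⇒ V=26.3625 continue | (k=7,j=4): S=149.4881, (K−S)⁺=0.0000, hold=6.4649 ⇒ V=6.4649 continue | (k=7,j=5): S=200.8986, (K−S)⁺=0.0000, hold=0.0000 ⇒ V=0.0000 continue | (k=7,j=6): S=269.9898, (K−S)⁺=0.0000, hold=0.0000 ⇒ V=0.0000 continue | (k=7,j=7): S=362.8421, (K−S)⁺=0.0000, hold=0.0000 ⇒ V=0.0000 continue  boundary S*=82.7686
step 6: (k=6,j=0): S=53.1264, (K−S)⁺=82.2336, hold=81.5675 ⇒ V=82.2336 exercise | (k=6,j=1): S=71.3971, (K−S)⁺=63.9629, hold=63.2968 ⇒ V=63.9629 exercise | (k=6,j=2): S=95.9513, (K−S)⁺=39.4087, hold=39.8102 ⇒ V=39.8102 continue | (k=6,j=3): S=128.9500, (K−S)⁺=6.4100, hold=16.7331 ⇒ V=16.7331 continue | (k=6,j=4): S=173.2973, (K−S)⁺=0.0000, hold=3.3466 ⇒ V=3.3466 continue | (k=6,j=5): S=232.8960, (K−S)⁺=0.0000, hold=0.0000 ⇒ V=0.0000 continue | (k=6,j=6): S=312.9915, (K−S)⁺=0.0000, hold=0.0000 ⇒ V=0.0000 continue  boundary S*=71.3971
step 5: (k=5,j=0): S=61.5879, (K−S)⁺=73.7721, hold=73.1060 ⇒ V=73.7721 exercise | (k=5,j=1): S=82.7686, (K−S)⁺=52.5914, hold=52.1169 ⇒ V=52.5914 exercise | (k=5,j=2): S=111.2336, (K−S)⁺=24.1264, hold=28.5966 ⇒ V=28.5966 continue | (k=5,j=3): S=149.4881, (K−S)⁺=0.0000, hold=10.2597 ⇒ V=10.2597 continue | (k=5,j=4): S=200.8986, (K−S)⁺=0.0000, hold=1.7324 ⇒ V=1.7324 continue | (k=5,j=5): S=269.9898, (K−S)⁺=0.0000, hold=0.0000 ⇒ V=0.0000 continue  boundary S*=82.7686
step 4: (k=4,j=0): S=71.3971, (K−S)⁺=63.9629, hold=63.2968 ⇒ V=63.9629 exercise | (k=4,j=1): S=95.9513, (K−S)⁺=39.4087, hold=40.8768 ⇒ V=40.8768 continue | (k=4,j=2): S=128.9500, (K−S)⁺=6.4100, hold=19.7013 ⇒ V=19.7013 continue | (k=4,j=3): S=173.2973, (K−S)⁺=0.0000, hold=6.1380 ⇒ V=6.1380 continue | (k=4,j=4): S=232.8960, (K−S)⁺=0.0000, hold=0.8968 ⇒ V=0.8968 continue  boundary S*=71.3971
step 3: (k=3,j=0): S=82.7686, (K−S)⁺=52.5914, hold=52.6261 ⇒ V=52.6261 continue | (k=3,j=1): S=111.2336, (K−S)⁺=24.1264, hold=30.5658 ⇒ V=30.5658 continue | (k=3,j=2): S=149.4881, (K−S)⁺=0.0000, hold=13.1288 ⇒ V=13.1288 continue | (k=3,j=3): S=200.8986, (K−S)⁺=0.0000, hold=3.6055 ⇒ V=3.6055 continue  boundary S*=-
step 2: (k=2,j=0): S=95.9513, (K−S)⁺=39.4087, hold=41.8349 ⇒ V=41.8349 continue | (k=2,j=1): S=128.9500, (K−S)⁺=6.4100, hold=22.0905 ⇒ V=22.0905 continue | (k=2,j=2): S=173.2973, (K−S)⁺=0.0000, hold=8.5175 ⇒ V=8.5175 continue  boundary S*=-
step 1: (k=1,j=0): S=111.2336, (K−S)⁺=24.1264, hold=32.2025 ⇒ V=32.2025 continue | (k=1,j=1): S=149.4881, (K−S)⁺=0.0000, hold=15.5016 ⇒ V=15.5016 continue  boundary S*=-
step 0: (k=0,j=0): S=128.9500, (K−S)⁺=6.4100, hold=24.0706 ⇒ V=24.0706 continue  boundary S*=-

price = 24.0706
boundary = - - - - 71.3971 82.7686 71.3971 82.7686 95.9513
tree:
24.0706
32.2025 15.5016
41.8349 22.0905 8.5175
52.6261 30.5658 13.1288 3.6055
63.9629 40.8768 19.7013 6.1380 0.8968
73.7721 52.5914 28.5966 10.2597 1.7324 0.0000
82.2336 63.9629 39.8102 16.7331 3.3466 0.0000 0.0000
89.5326 73.7721 52.5914 26.3625 6.4649 0.0000 0.0000 0.0000
95.8288 82.2336 63.9629 39.4087 12.4890 0.0000 0.0000 0.0000 0.0000
101.2600 89.5326 73.7721 52.5914 24.1264 0.0000 0.0000 0.0000 0.0000 0.0000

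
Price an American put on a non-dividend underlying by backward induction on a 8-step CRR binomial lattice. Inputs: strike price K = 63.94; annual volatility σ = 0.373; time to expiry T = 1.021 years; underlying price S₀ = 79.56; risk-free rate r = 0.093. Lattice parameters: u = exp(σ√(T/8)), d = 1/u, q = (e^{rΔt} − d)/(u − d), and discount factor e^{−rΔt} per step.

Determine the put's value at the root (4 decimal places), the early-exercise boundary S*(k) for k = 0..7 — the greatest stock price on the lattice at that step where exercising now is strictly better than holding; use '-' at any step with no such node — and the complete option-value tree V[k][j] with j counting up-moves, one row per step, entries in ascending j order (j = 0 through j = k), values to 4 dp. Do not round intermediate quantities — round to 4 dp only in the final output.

price = 3.1915
boundary = - - - - 46.6886 40.8639 46.6886 53.3435
tree:
3.1915
5.0859 1.4562
7.8989 2.5171 0.4765
11.8940 4.2664 0.9047 0.0785
17.2514 7.0532 1.7035 0.1627 0.0000
23.0761 11.2842 3.1755 0.3369 0.0000 0.0000
28.1741 17.2514 5.8466 0.6977 0.0000 0.0000 0.0000
32.6362 23.0761 10.5965 1.4451 0.0000 0.0000 0.0000 0.0000
36.5415 28.1741 17.2514 2.9929 0.0000 0.0000 0.0000 0.0000 0.0000

Δt=0.12762, u=1.14254, d=0.87524, q=0.51141, disc=e^(-rΔt)=0.98820
k=8 terminal: V=max(K-S,0) → 36.5415 28.1741 17.2514 2.9929 0.0000 0.0000 0.0000 0.0000 0.0000
k=7: j=0 S=31.3038 intr=32.6362 cont=31.8817 V=32.6362[EX]; j=1 S=40.8639 intr=23.0761 cont=22.3217 V=23.0761[EX]; j=2 S=53.3435 intr=10.5965 cont=9.8420 V=10.5965[EX]; j=3 S=69.6344 intr=0.0000 cont=1.4451 V=1.4451[hold]; j=4 S=90.9004 intr=0.0000 cont=0.0000 V=0.0000[hold]; j=5 S=118.6609 intr=0.0000 cont=0.0000 V=0.0000[hold]; j=6 S=154.8994 intr=0.0000 cont=0.0000 V=0.0000[hold]; j=7 S=202.2050 intr=0.0000 cont=0.0000 V=0.0000[hold]  S*(7)=53.3435
k=6: j=0 S=35.7659 intr=28.1741 cont=27.4197 V=28.1741[EX]; j=1 S=46.6886 intr=17.2514 cont=16.4970 V=17.2514[EX]; j=2 S=60.9471 intr=2.9929 cont=5.8466 V=5.8466[hold]; j=3 S=79.5600 intr=0.0000 cont=0.6977 V=0.6977[hold]; j=4 S=103.8572 intr=0.0000 cont=0.0000 V=0.0000[hold]; j=5 S=135.5747 intr=0.0000 cont=0.0000 V=0.0000[hold]; j=6 S=176.9786 intr=0.0000 cont=0.0000 V=0.0000[hold]  S*(6)=46.6886
k=5: j=0 S=40.8639 intr=23.0761 cont=22.3217 V=23.0761[EX]; j=1 S=53.3435 intr=10.5965 cont=11.2842 V=11.2842[hold]; j=2 S=69.6344 intr=0.0000 cont=3.1755 V=3.1755[hold]; j=3 S=90.9004 intr=0.0000 cont=0.3369 V=0.3369[hold]; j=4 S=118.6609 intr=0.0000 cont=0.0000 V=0.0000[hold]; j=5 S=154.8994 intr=0.0000 cont=0.0000 V=0.0000[hold]  S*(5)=40.8639
k=4: j=0 S=46.6886 intr=17.2514 cont=16.8445 V=17.2514[EX]; j=1 S=60.9471 intr=2.9929 cont=7.0532 V=7.0532[hold]; j=2 S=79.5600 intr=0.0000 cont=1.7035 V=1.7035[hold]; j=3 S=103.8572 intr=0.0000 cont=0.1627 V=0.1627[hold]; j=4 S=135.5747 intr=0.0000 cont=0.0000 V=0.0000[hold]  S*(4)=46.6886
k=3: j=0 S=53.3435 intr=10.5965 cont=11.8940 V=11.8940[hold]; j=1 S=69.6344 intr=0.0000 cont=4.2664 V=4.2664[hold]; j=2 S=90.9004 intr=0.0000 cont=0.9047 V=0.9047[hold]; j=3 S=118.6609 intr=0.0000 cont=0.0785 V=0.0785[hold]  S*(3)=-
k=2: j=0 S=60.9471 intr=2.9929 cont=7.8989 V=7.8989[hold]; j=1 S=79.5600 intr=0.0000 cont=2.5171 V=2.5171[hold]; j=2 S=103.8572 intr=0.0000 cont=0.4765 V=0.4765[hold]  S*(2)=-
k=1: j=0 S=69.6344 intr=0.0000 cont=5.0859 V=5.0859[hold]; j=1 S=90.9004 intr=0.0000 cont=1.4562 V=1.4562[hold]  S*(1)=-
k=0: j=0 S=79.5600 intr=0.0000 cont=3.1915 V=3.1915[hold]  S*(0)=-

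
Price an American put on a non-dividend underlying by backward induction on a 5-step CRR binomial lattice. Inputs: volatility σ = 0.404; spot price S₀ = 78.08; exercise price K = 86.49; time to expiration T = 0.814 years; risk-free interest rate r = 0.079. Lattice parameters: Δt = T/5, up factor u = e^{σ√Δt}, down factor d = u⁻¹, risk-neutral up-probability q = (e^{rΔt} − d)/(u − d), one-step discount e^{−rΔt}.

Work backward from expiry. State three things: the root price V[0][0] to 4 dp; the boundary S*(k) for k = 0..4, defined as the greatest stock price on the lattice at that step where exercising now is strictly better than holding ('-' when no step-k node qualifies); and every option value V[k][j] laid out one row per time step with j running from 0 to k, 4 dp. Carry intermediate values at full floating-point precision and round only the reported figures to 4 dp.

price = 14.0098
boundary = - - 56.3577 66.3356 56.3577
tree:
14.0098
21.0144 7.3368
30.1323 12.4004 2.4405
38.6094 20.1544 4.9329 0.0000
45.8114 30.1323 9.9710 0.0000 0.0000
51.9301 38.6094 20.1544 0.0000 0.0000 0.0000

Δt=0.16280  u=1.17705  d=0.84958  q=0.49887  discount=0.98722
step 5 (expiry): payoffs max(K−S,0) = 51.9301 38.6094 20.1544 0.0000 0.0000 0.0000
step 4: (k=4,j=0): S=40.6786, (K−S)⁺=45.8114, hold=44.7061 ⇒ V=45.8114 exercise | (k=4,j=1): S=56.3577, (K−S)⁺=30.1323, hold=29.0271 ⇒ V=30.1323 exercise | (k=4,j=2): S=78.0800, (K−S)⁺=8.4100, hold=9.9710 ⇒ V=9.9710 continue | (k=4,j=3): S=108.1749, (K−S)⁺=0.0000, hold=0.0000 ⇒ V=0.0000 continue | (k=4,j=4): S=149.8696, (K−S)⁺=0.0000, hold=0.0000 ⇒ V=0.0000 continue  boundary S*=56.3577
step 3: (k=3,j=0): S=47.8806, (K−S)⁺=38.6094, hold=37.5042 ⇒ V=38.6094 exercise | (k=3,j=1): S=66.3356, (K−S)⁺=20.1544, hold=19.8180 ⇒ V=20.1544 exercise | (k=3,j=2): S=91.9037, (K−S)⁺=0.0000, hold=4.9329 ⇒ V=4.9329 continue | (k=3,j=3): S=127.3269, (K−S)⁺=0.0000, hold=0.0000 ⇒ V=0.0000 continue  boundary S*=66.3356
step 2: (k=2,j=0): S=56.3577, (K−S)⁺=30.1323, hold=29.0271 ⇒ V=30.1323 exercise | (k=2,j=1): S=78.0800, (K−S)⁺=8.4100, hold=12.4004 ⇒ V=12.4004 continue | (k=2,j=2): S=108.1749, (K−S)⁺=0.0000, hold=2.4405 ⇒ V=2.4405 continue  boundary S*=56.3577
step 1: (k=1,j=0): S=66.3356, (K−S)⁺=20.1544, hold=21.0144 ⇒ V=21.0144 continue | (k=1,j=1): S=91.9037, (K−S)⁺=0.0000, hold=7.3368 ⇒ V=7.3368 continue  boundary S*=-
step 0: (k=0,j=0): S=78.0800, (K−S)⁺=8.4100, hold=14.0098 ⇒ V=14.0098 continue  boundary S*=-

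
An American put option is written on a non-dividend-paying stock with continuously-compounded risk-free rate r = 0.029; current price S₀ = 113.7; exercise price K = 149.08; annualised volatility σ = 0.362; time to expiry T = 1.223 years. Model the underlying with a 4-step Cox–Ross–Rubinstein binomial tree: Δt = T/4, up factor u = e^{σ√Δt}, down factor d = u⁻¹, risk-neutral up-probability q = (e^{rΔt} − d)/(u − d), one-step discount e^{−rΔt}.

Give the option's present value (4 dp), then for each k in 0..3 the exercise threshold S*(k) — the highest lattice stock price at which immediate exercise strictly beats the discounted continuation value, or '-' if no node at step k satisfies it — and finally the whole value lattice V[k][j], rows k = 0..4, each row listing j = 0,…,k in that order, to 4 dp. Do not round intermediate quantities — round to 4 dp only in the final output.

price = 40.7132
boundary = - 93.0742 76.1900 93.0742
tree:
40.7132
56.0058 24.3893
72.8900 37.9603 9.6818
86.7113 56.0058 18.5079 0.0000
98.0253 72.8900 35.3800 0.0000 0.0000

params: Δt=0.30575 u=1.22161 d=0.81859 q=0.47222 e^(-rΔt)=0.99117
t_4 payoffs: 98.0253 72.8900 35.3800 0.0000 0.0000
t_3: node(3,0) S=62.3687 payoff=86.7113 vs cont=85.3953 → 86.7113 [stop]  node(3,1) S=93.0742 payoff=56.0058 vs cont=54.6898 → 56.0058 [stop]  node(3,2) S=138.8966 payoff=10.1834 vs cont=18.5079 → 18.5079 [wait]  node(3,3) S=207.2785 payoff=0.0000 vs cont=0.0000 → 0.0000 [wait]  ⇒ S*(3)=93.0742
t_2: node(2,0) S=76.1900 payoff=72.8900 vs cont=71.5740 → 72.8900 [stop]  node(2,1) S=113.7000 payoff=35.3800 vs cont=37.9603 → 37.9603 [wait]  node(2,2) S=169.6770 payoff=0.0000 vs cont=9.6818 → 9.6818 [wait]  ⇒ S*(2)=76.1900
t_1: node(1,0) S=93.0742 payoff=56.0058 vs cont=55.8976 → 56.0058 [stop]  node(1,1) S=138.8966 payoff=10.1834 vs cont=24.3893 → 24.3893 [wait]  ⇒ S*(1)=93.0742
t_0: node(0,0) S=113.7000 payoff=35.3800 vs cont=40.7132 → 40.7132 [wait]  ⇒ S*(0)=-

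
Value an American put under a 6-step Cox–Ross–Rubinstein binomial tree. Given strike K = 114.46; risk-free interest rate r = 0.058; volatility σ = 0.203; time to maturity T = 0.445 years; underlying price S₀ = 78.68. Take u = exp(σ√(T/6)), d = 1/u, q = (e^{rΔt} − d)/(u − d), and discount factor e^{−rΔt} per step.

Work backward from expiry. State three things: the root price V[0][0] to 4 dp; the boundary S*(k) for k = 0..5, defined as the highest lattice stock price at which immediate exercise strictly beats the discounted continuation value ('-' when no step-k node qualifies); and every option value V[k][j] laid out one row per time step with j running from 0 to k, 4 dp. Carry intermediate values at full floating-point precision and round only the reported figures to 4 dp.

Δt=0.07417, u=1.05684, d=0.94622, q=0.52515, disc=e^(-rΔt)=0.99571
k=6 terminal: V=max(K-S,0) → 57.9914 51.3895 44.0158 35.7800 26.5813 16.3072 4.8319
k=5: j=0 S=59.6783 intr=54.7817 cont=54.2904 V=54.7817[EX]; j=1 S=66.6554 intr=47.8046 cont=47.3133 V=47.8046[EX]; j=2 S=74.4483 intr=40.0117 cont=39.5204 V=40.0117[EX]; j=3 S=83.1522 intr=31.3078 cont=30.8165 V=31.3078[EX]; j=4 S=92.8738 intr=21.5862 cont=21.0949 V=21.5862[EX]; j=5 S=103.7319 intr=10.7281 cont=10.2368 V=10.7281[EX]  S*(5)=103.7319
k=4: j=0 S=63.0705 intr=51.3895 cont=50.8982 V=51.3895[EX]; j=1 S=70.4442 intr=44.0158 cont=43.5245 V=44.0158[EX]; j=2 S=78.6800 intr=35.7800 cont=35.2887 V=35.7800[EX]; j=3 S=87.8787 intr=26.5813 cont=26.0900 V=26.5813[EX]; j=4 S=98.1528 intr=16.3072 cont=15.8159 V=16.3072[EX]  S*(4)=98.1528
k=3: j=0 S=66.6554 intr=47.8046 cont=47.3133 V=47.8046[EX]; j=1 S=74.4483 intr=40.0117 cont=39.5204 V=40.0117[EX]; j=2 S=83.1522 intr=31.3078 cont=30.8165 V=31.3078[EX]; j=3 S=92.8738 intr=21.5862 cont=21.0949 V=21.5862[EX]  S*(3)=92.8738
k=2: j=0 S=70.4442 intr=44.0158 cont=43.5245 V=44.0158[EX]; j=1 S=78.6800 intr=35.7800 cont=35.2887 V=35.7800[EX]; j=2 S=87.8787 intr=26.5813 cont=26.0900 V=26.5813[EX]  S*(2)=87.8787
k=1: j=0 S=74.4483 intr=40.0117 cont=39.5204 V=40.0117[EX]; j=1 S=83.1522 intr=31.3078 cont=30.8165 V=31.3078[EX]  S*(1)=83.1522
k=0: j=0 S=78.6800 intr=35.7800 cont=35.2887 V=35.7800[EX]  S*(0)=78.6800

price = 35.7800
boundary = 78.6800 83.1522 87.8787 92.8738 98.1528 103.7319
tree:
35.7800
40.0117 31.3078
44.0158 35.7800 26.5813
47.8046 40.0117 31.3078 21.5862
51.3895 44.0158 35.7800 26.5813 16.3072
54.7817 47.8046 40.0117 31.3078 21.5862 10.7281
57.9914 51.3895 44.0158 35.7800 26.5813 16.3072 4.8319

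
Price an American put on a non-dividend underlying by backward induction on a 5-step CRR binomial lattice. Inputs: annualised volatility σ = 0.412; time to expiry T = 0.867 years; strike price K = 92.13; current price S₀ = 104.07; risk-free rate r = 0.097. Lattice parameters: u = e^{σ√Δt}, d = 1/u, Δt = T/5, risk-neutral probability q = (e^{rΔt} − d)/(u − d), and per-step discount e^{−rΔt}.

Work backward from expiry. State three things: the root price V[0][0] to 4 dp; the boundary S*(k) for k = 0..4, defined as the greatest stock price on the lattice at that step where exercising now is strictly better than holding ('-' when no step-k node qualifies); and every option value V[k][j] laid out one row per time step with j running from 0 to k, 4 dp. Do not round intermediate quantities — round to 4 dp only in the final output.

price = 7.3055
boundary = - - - 62.2014 73.8429
tree:
7.3055
12.1236 2.8539
19.4836 5.3560 0.5107
29.9286 9.9555 1.0523 0.0000
39.7348 18.2871 2.1680 0.0000 0.0000
47.9950 29.9286 4.4669 0.0000 0.0000 0.0000

Δt=0.17340, u=1.18716, d=0.84235, q=0.50641, disc=e^(-rΔt)=0.98332
k=5 terminal: V=max(K-S,0) → 47.9950 29.9286 4.4669 0.0000 0.0000 0.0000
k=4: j=0 S=52.3952 intr=39.7348 cont=38.1982 V=39.7348[EX]; j=1 S=73.8429 intr=18.2871 cont=16.7505 V=18.2871[EX]; j=2 S=104.0700 intr=0.0000 cont=2.1680 V=2.1680[hold]; j=3 S=146.6705 intr=0.0000 cont=0.0000 V=0.0000[hold]; j=4 S=206.7092 intr=0.0000 cont=0.0000 V=0.0000[hold]  S*(4)=73.8429
k=3: j=0 S=62.2014 intr=29.9286 cont=28.3920 V=29.9286[EX]; j=1 S=87.6631 intr=4.4669 cont=9.9555 V=9.9555[hold]; j=2 S=123.5475 intr=0.0000 cont=1.0523 V=1.0523[hold]; j=3 S=174.1210 intr=0.0000 cont=0.0000 V=0.0000[hold]  S*(3)=62.2014
k=2: j=0 S=73.8429 intr=18.2871 cont=19.4836 V=19.4836[hold]; j=1 S=104.0700 intr=0.0000 cont=5.3560 V=5.3560[hold]; j=2 S=146.6705 intr=0.0000 cont=0.5107 V=0.5107[hold]  S*(2)=-
k=1: j=0 S=87.6631 intr=4.4669 cont=12.1236 V=12.1236[hold]; j=1 S=123.5475 intr=0.0000 cont=2.8539 V=2.8539[hold]  S*(1)=-
k=0: j=0 S=104.0700 intr=0.0000 cont=7.3055 V=7.3055[hold]  S*(0)=-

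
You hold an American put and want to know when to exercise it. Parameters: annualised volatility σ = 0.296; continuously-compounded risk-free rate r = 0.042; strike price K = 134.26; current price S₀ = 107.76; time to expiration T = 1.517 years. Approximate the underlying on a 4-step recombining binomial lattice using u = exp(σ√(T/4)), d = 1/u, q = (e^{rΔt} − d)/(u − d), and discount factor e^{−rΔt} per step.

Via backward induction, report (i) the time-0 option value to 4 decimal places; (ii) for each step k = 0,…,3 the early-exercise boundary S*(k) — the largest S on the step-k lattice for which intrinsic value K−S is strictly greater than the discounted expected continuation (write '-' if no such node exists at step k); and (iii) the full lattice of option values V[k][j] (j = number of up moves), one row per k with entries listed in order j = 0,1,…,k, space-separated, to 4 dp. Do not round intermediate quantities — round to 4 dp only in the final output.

Δt=0.37925, u=1.19996, d=0.83336, q=0.49835, disc=e^(-rΔt)=0.98420
k=4 terminal: V=max(K-S,0) → 82.2851 59.4214 26.5000 0.0000 0.0000
k=3: j=0 S=62.3677 intr=71.8923 cont=69.7707 V=71.8923[EX]; j=1 S=89.8031 intr=44.4569 cont=42.3352 V=44.4569[EX]; j=2 S=129.3075 intr=4.9525 cont=13.0836 V=13.0836[hold]; j=3 S=186.1897 intr=0.0000 cont=0.0000 V=0.0000[hold]  S*(3)=89.8031
k=2: j=0 S=74.8386 intr=59.4214 cont=57.2998 V=59.4214[EX]; j=1 S=107.7600 intr=26.5000 cont=28.3665 V=28.3665[hold]; j=2 S=155.1635 intr=0.0000 cont=6.4597 V=6.4597[hold]  S*(2)=74.8386
k=1: j=0 S=89.8031 intr=44.4569 cont=43.2507 V=44.4569[EX]; j=1 S=129.3075 intr=4.9525 cont=17.1734 V=17.1734[hold]  S*(1)=89.8031
k=0: j=0 S=107.7600 intr=26.5000 cont=30.3724 V=30.3724[hold]  S*(0)=-

price = 30.3724
boundary = - 89.8031 74.8386 89.8031
tree:
30.3724
44.4569 17.1734
59.4214 28.3665 6.4597
71.8923 44.4569 13.0836 0.0000
82.2851 59.4214 26.5000 0.0000 0.0000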